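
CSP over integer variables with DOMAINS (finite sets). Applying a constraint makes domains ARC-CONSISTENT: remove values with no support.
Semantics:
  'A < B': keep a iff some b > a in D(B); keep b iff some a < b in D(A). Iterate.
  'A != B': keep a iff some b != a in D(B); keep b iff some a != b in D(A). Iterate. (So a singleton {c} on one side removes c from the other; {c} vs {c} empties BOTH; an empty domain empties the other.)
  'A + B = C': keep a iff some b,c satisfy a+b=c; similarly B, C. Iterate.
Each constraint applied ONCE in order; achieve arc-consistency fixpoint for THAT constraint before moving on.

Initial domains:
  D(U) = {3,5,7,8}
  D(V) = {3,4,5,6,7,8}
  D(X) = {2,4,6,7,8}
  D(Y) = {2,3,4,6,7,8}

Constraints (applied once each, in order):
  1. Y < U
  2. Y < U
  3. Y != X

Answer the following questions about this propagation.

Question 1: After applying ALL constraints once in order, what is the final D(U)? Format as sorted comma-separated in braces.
Answer: {3,5,7,8}

Derivation:
Constraint 1 (Y < U) on D(Y)={2,3,4,6,7,8} D(U)={3,5,7,8}: Y {2,3,4,6,7,8}->{2,3,4,6,7}
Constraint 2 (Y < U) on D(Y)={2,3,4,6,7} D(U)={3,5,7,8}: no change
Constraint 3 (Y != X) on D(Y)={2,3,4,6,7} D(X)={2,4,6,7,8}: no change
So after all 3 constraints: D(U) = {3,5,7,8}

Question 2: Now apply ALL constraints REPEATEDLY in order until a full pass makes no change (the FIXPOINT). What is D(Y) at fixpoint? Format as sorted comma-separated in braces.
Answer: {2,3,4,6,7}

Derivation:
pass 0 (initial): D(Y)={2,3,4,6,7,8}
pass 1: Y {2,3,4,6,7,8}->{2,3,4,6,7}
pass 2: no change
Fixpoint after 2 passes: D(Y) = {2,3,4,6,7}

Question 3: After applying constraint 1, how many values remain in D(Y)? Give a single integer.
Answer: 5

Derivation:
Constraint 1 (Y < U) on D(Y)={2,3,4,6,7,8} D(U)={3,5,7,8}: Y {2,3,4,6,7,8}->{2,3,4,6,7}
So after constraint 1: D(Y)={2,3,4,6,7}, size = 5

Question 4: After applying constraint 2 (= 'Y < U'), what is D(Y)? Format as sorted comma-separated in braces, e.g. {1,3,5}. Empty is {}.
Answer: {2,3,4,6,7}

Derivation:
Constraint 1 (Y < U) on D(Y)={2,3,4,6,7,8} D(U)={3,5,7,8}: Y {2,3,4,6,7,8}->{2,3,4,6,7}
Constraint 2 (Y < U) on D(Y)={2,3,4,6,7} D(U)={3,5,7,8}: no change
So after constraint 2: D(Y) = {2,3,4,6,7}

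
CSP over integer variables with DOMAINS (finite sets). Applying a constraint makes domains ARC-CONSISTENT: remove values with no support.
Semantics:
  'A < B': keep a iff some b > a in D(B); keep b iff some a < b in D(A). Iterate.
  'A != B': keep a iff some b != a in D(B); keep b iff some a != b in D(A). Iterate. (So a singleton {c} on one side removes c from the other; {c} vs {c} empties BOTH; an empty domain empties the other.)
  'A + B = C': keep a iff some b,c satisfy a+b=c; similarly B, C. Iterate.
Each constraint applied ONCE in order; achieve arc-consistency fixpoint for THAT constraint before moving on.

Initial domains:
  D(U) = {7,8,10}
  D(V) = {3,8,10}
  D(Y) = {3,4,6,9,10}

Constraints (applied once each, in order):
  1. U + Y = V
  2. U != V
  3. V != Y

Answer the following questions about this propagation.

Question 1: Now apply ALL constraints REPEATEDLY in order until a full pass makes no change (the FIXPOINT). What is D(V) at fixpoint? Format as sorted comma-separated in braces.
pass 0 (initial): D(V)={3,8,10}
pass 1: U {7,8,10}->{7}; V {3,8,10}->{10}; Y {3,4,6,9,10}->{3}
pass 2: no change
Fixpoint after 2 passes: D(V) = {10}

Answer: {10}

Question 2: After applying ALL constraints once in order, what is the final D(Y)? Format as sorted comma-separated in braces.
Constraint 1 (U + Y = V) on D(U)={7,8,10} D(Y)={3,4,6,9,10} D(V)={3,8,10}: U {7,8,10}->{7}; Y {3,4,6,9,10}->{3}; V {3,8,10}->{10}
Constraint 2 (U != V) on D(U)={7} D(V)={10}: no change
Constraint 3 (V != Y) on D(V)={10} D(Y)={3}: no change
So after all 3 constraints: D(Y) = {3}

Answer: {3}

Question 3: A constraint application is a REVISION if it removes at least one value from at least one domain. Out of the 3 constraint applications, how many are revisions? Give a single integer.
Answer: 1

Derivation:
Constraint 1 (U + Y = V) on D(U)={7,8,10} D(Y)={3,4,6,9,10} D(V)={3,8,10}: U {7,8,10}->{7}; Y {3,4,6,9,10}->{3}; V {3,8,10}->{10} => REVISION
Constraint 2 (U != V) on D(U)={7} D(V)={10}: no change => not a revision
Constraint 3 (V != Y) on D(V)={10} D(Y)={3}: no change => not a revision
Total revisions = 1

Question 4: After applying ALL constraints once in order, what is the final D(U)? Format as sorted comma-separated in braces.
Answer: {7}

Derivation:
Constraint 1 (U + Y = V) on D(U)={7,8,10} D(Y)={3,4,6,9,10} D(V)={3,8,10}: U {7,8,10}->{7}; Y {3,4,6,9,10}->{3}; V {3,8,10}->{10}
Constraint 2 (U != V) on D(U)={7} D(V)={10}: no change
Constraint 3 (V != Y) on D(V)={10} D(Y)={3}: no change
So after all 3 constraints: D(U) = {7}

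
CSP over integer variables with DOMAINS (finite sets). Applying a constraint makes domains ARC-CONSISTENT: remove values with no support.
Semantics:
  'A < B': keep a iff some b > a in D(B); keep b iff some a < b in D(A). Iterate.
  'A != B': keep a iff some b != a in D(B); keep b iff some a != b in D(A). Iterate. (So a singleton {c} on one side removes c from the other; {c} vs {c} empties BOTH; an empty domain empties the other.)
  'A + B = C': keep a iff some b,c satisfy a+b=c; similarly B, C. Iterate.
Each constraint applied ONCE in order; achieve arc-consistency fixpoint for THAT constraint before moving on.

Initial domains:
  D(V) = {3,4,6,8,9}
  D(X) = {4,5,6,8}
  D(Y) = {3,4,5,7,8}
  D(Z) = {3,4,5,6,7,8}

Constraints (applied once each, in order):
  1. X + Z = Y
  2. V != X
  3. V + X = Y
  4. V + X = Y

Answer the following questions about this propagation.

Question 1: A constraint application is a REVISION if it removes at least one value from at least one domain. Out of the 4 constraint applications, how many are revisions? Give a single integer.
Answer: 2

Derivation:
Constraint 1 (X + Z = Y) on D(X)={4,5,6,8} D(Z)={3,4,5,6,7,8} D(Y)={3,4,5,7,8}: X {4,5,6,8}->{4,5}; Z {3,4,5,6,7,8}->{3,4}; Y {3,4,5,7,8}->{7,8} => REVISION
Constraint 2 (V != X) on D(V)={3,4,6,8,9} D(X)={4,5}: no change => not a revision
Constraint 3 (V + X = Y) on D(V)={3,4,6,8,9} D(X)={4,5} D(Y)={7,8}: V {3,4,6,8,9}->{3,4} => REVISION
Constraint 4 (V + X = Y) on D(V)={3,4} D(X)={4,5} D(Y)={7,8}: no change => not a revision
Total revisions = 2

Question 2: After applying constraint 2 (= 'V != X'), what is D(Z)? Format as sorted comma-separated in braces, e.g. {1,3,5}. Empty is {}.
Answer: {3,4}

Derivation:
Constraint 1 (X + Z = Y) on D(X)={4,5,6,8} D(Z)={3,4,5,6,7,8} D(Y)={3,4,5,7,8}: X {4,5,6,8}->{4,5}; Z {3,4,5,6,7,8}->{3,4}; Y {3,4,5,7,8}->{7,8}
Constraint 2 (V != X) on D(V)={3,4,6,8,9} D(X)={4,5}: no change
So after constraint 2: D(Z) = {3,4}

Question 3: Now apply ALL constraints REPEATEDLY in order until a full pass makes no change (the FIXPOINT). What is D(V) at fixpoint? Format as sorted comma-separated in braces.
pass 0 (initial): D(V)={3,4,6,8,9}
pass 1: V {3,4,6,8,9}->{3,4}; X {4,5,6,8}->{4,5}; Y {3,4,5,7,8}->{7,8}; Z {3,4,5,6,7,8}->{3,4}
pass 2: no change
Fixpoint after 2 passes: D(V) = {3,4}

Answer: {3,4}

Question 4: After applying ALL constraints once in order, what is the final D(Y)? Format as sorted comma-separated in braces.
Constraint 1 (X + Z = Y) on D(X)={4,5,6,8} D(Z)={3,4,5,6,7,8} D(Y)={3,4,5,7,8}: X {4,5,6,8}->{4,5}; Z {3,4,5,6,7,8}->{3,4}; Y {3,4,5,7,8}->{7,8}
Constraint 2 (V != X) on D(V)={3,4,6,8,9} D(X)={4,5}: no change
Constraint 3 (V + X = Y) on D(V)={3,4,6,8,9} D(X)={4,5} D(Y)={7,8}: V {3,4,6,8,9}->{3,4}
Constraint 4 (V + X = Y) on D(V)={3,4} D(X)={4,5} D(Y)={7,8}: no change
So after all 4 constraints: D(Y) = {7,8}

Answer: {7,8}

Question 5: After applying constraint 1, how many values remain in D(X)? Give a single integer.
Answer: 2

Derivation:
Constraint 1 (X + Z = Y) on D(X)={4,5,6,8} D(Z)={3,4,5,6,7,8} D(Y)={3,4,5,7,8}: X {4,5,6,8}->{4,5}; Z {3,4,5,6,7,8}->{3,4}; Y {3,4,5,7,8}->{7,8}
So after constraint 1: D(X)={4,5}, size = 2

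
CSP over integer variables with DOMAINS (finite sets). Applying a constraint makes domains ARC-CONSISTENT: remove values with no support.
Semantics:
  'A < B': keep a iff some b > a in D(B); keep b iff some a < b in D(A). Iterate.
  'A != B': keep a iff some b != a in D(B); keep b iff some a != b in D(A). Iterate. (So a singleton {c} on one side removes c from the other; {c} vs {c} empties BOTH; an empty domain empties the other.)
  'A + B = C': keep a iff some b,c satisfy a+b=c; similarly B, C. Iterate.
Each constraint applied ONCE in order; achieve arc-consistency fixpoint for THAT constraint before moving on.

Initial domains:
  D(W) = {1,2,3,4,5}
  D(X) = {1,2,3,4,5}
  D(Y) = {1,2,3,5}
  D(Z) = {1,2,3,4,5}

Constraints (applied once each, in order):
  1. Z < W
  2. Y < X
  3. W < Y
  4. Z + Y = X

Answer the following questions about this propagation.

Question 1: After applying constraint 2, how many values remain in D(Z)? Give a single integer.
Constraint 1 (Z < W) on D(Z)={1,2,3,4,5} D(W)={1,2,3,4,5}: Z {1,2,3,4,5}->{1,2,3,4}; W {1,2,3,4,5}->{2,3,4,5}
Constraint 2 (Y < X) on D(Y)={1,2,3,5} D(X)={1,2,3,4,5}: Y {1,2,3,5}->{1,2,3}; X {1,2,3,4,5}->{2,3,4,5}
So after constraint 2: D(Z)={1,2,3,4}, size = 4

Answer: 4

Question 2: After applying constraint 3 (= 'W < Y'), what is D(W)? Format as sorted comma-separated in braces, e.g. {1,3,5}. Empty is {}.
Constraint 1 (Z < W) on D(Z)={1,2,3,4,5} D(W)={1,2,3,4,5}: Z {1,2,3,4,5}->{1,2,3,4}; W {1,2,3,4,5}->{2,3,4,5}
Constraint 2 (Y < X) on D(Y)={1,2,3,5} D(X)={1,2,3,4,5}: Y {1,2,3,5}->{1,2,3}; X {1,2,3,4,5}->{2,3,4,5}
Constraint 3 (W < Y) on D(W)={2,3,4,5} D(Y)={1,2,3}: W {2,3,4,5}->{2}; Y {1,2,3}->{3}
So after constraint 3: D(W) = {2}

Answer: {2}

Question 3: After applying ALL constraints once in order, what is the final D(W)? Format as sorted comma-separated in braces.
Constraint 1 (Z < W) on D(Z)={1,2,3,4,5} D(W)={1,2,3,4,5}: Z {1,2,3,4,5}->{1,2,3,4}; W {1,2,3,4,5}->{2,3,4,5}
Constraint 2 (Y < X) on D(Y)={1,2,3,5} D(X)={1,2,3,4,5}: Y {1,2,3,5}->{1,2,3}; X {1,2,3,4,5}->{2,3,4,5}
Constraint 3 (W < Y) on D(W)={2,3,4,5} D(Y)={1,2,3}: W {2,3,4,5}->{2}; Y {1,2,3}->{3}
Constraint 4 (Z + Y = X) on D(Z)={1,2,3,4} D(Y)={3} D(X)={2,3,4,5}: Z {1,2,3,4}->{1,2}; X {2,3,4,5}->{4,5}
So after all 4 constraints: D(W) = {2}

Answer: {2}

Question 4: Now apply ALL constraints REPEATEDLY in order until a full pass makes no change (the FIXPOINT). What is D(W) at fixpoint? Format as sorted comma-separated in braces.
Answer: {2}

Derivation:
pass 0 (initial): D(W)={1,2,3,4,5}
pass 1: W {1,2,3,4,5}->{2}; X {1,2,3,4,5}->{4,5}; Y {1,2,3,5}->{3}; Z {1,2,3,4,5}->{1,2}
pass 2: X {4,5}->{4}; Z {1,2}->{1}
pass 3: no change
Fixpoint after 3 passes: D(W) = {2}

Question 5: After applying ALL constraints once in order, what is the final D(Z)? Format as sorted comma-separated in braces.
Constraint 1 (Z < W) on D(Z)={1,2,3,4,5} D(W)={1,2,3,4,5}: Z {1,2,3,4,5}->{1,2,3,4}; W {1,2,3,4,5}->{2,3,4,5}
Constraint 2 (Y < X) on D(Y)={1,2,3,5} D(X)={1,2,3,4,5}: Y {1,2,3,5}->{1,2,3}; X {1,2,3,4,5}->{2,3,4,5}
Constraint 3 (W < Y) on D(W)={2,3,4,5} D(Y)={1,2,3}: W {2,3,4,5}->{2}; Y {1,2,3}->{3}
Constraint 4 (Z + Y = X) on D(Z)={1,2,3,4} D(Y)={3} D(X)={2,3,4,5}: Z {1,2,3,4}->{1,2}; X {2,3,4,5}->{4,5}
So after all 4 constraints: D(Z) = {1,2}

Answer: {1,2}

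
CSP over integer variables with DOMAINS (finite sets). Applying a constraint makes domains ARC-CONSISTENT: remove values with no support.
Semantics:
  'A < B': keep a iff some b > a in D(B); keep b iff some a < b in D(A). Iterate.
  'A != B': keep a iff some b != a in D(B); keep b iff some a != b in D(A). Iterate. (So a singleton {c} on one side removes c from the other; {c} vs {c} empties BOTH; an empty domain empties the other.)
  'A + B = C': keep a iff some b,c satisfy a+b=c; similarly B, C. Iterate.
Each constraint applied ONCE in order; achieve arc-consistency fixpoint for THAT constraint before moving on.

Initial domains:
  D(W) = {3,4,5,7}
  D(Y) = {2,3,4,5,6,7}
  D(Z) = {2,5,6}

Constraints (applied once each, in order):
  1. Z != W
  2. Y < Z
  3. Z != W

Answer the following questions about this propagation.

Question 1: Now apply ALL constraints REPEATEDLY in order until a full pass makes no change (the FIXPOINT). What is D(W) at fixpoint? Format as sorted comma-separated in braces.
Answer: {3,4,5,7}

Derivation:
pass 0 (initial): D(W)={3,4,5,7}
pass 1: Y {2,3,4,5,6,7}->{2,3,4,5}; Z {2,5,6}->{5,6}
pass 2: no change
Fixpoint after 2 passes: D(W) = {3,4,5,7}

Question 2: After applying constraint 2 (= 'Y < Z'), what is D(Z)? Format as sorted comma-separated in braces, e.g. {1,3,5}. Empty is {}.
Constraint 1 (Z != W) on D(Z)={2,5,6} D(W)={3,4,5,7}: no change
Constraint 2 (Y < Z) on D(Y)={2,3,4,5,6,7} D(Z)={2,5,6}: Y {2,3,4,5,6,7}->{2,3,4,5}; Z {2,5,6}->{5,6}
So after constraint 2: D(Z) = {5,6}

Answer: {5,6}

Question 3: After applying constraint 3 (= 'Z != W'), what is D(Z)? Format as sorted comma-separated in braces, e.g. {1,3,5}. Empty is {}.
Answer: {5,6}

Derivation:
Constraint 1 (Z != W) on D(Z)={2,5,6} D(W)={3,4,5,7}: no change
Constraint 2 (Y < Z) on D(Y)={2,3,4,5,6,7} D(Z)={2,5,6}: Y {2,3,4,5,6,7}->{2,3,4,5}; Z {2,5,6}->{5,6}
Constraint 3 (Z != W) on D(Z)={5,6} D(W)={3,4,5,7}: no change
So after constraint 3: D(Z) = {5,6}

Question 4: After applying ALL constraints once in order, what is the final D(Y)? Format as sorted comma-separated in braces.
Answer: {2,3,4,5}

Derivation:
Constraint 1 (Z != W) on D(Z)={2,5,6} D(W)={3,4,5,7}: no change
Constraint 2 (Y < Z) on D(Y)={2,3,4,5,6,7} D(Z)={2,5,6}: Y {2,3,4,5,6,7}->{2,3,4,5}; Z {2,5,6}->{5,6}
Constraint 3 (Z != W) on D(Z)={5,6} D(W)={3,4,5,7}: no change
So after all 3 constraints: D(Y) = {2,3,4,5}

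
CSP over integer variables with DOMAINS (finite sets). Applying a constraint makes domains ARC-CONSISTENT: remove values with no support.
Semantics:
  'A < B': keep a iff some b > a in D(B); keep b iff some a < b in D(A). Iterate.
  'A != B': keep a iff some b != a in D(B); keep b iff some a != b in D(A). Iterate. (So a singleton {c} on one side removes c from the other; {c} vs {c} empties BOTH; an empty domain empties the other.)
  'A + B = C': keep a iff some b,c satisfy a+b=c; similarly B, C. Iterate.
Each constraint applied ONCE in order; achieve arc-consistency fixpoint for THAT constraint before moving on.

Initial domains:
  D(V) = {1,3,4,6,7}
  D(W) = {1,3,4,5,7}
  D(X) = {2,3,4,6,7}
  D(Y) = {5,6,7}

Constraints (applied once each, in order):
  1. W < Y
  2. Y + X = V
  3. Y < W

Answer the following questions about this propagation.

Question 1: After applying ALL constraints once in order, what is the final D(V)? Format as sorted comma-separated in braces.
Constraint 1 (W < Y) on D(W)={1,3,4,5,7} D(Y)={5,6,7}: W {1,3,4,5,7}->{1,3,4,5}
Constraint 2 (Y + X = V) on D(Y)={5,6,7} D(X)={2,3,4,6,7} D(V)={1,3,4,6,7}: Y {5,6,7}->{5}; X {2,3,4,6,7}->{2}; V {1,3,4,6,7}->{7}
Constraint 3 (Y < W) on D(Y)={5} D(W)={1,3,4,5}: Y {5}->{}; W {1,3,4,5}->{}
So after all 3 constraints: D(V) = {7}

Answer: {7}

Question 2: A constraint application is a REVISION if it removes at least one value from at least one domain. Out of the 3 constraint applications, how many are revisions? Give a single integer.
Constraint 1 (W < Y) on D(W)={1,3,4,5,7} D(Y)={5,6,7}: W {1,3,4,5,7}->{1,3,4,5} => REVISION
Constraint 2 (Y + X = V) on D(Y)={5,6,7} D(X)={2,3,4,6,7} D(V)={1,3,4,6,7}: Y {5,6,7}->{5}; X {2,3,4,6,7}->{2}; V {1,3,4,6,7}->{7} => REVISION
Constraint 3 (Y < W) on D(Y)={5} D(W)={1,3,4,5}: Y {5}->{}; W {1,3,4,5}->{} => REVISION
Total revisions = 3

Answer: 3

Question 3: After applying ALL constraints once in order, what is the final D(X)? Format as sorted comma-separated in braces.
Answer: {2}

Derivation:
Constraint 1 (W < Y) on D(W)={1,3,4,5,7} D(Y)={5,6,7}: W {1,3,4,5,7}->{1,3,4,5}
Constraint 2 (Y + X = V) on D(Y)={5,6,7} D(X)={2,3,4,6,7} D(V)={1,3,4,6,7}: Y {5,6,7}->{5}; X {2,3,4,6,7}->{2}; V {1,3,4,6,7}->{7}
Constraint 3 (Y < W) on D(Y)={5} D(W)={1,3,4,5}: Y {5}->{}; W {1,3,4,5}->{}
So after all 3 constraints: D(X) = {2}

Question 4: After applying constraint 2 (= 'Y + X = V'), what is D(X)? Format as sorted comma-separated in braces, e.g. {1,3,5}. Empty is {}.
Constraint 1 (W < Y) on D(W)={1,3,4,5,7} D(Y)={5,6,7}: W {1,3,4,5,7}->{1,3,4,5}
Constraint 2 (Y + X = V) on D(Y)={5,6,7} D(X)={2,3,4,6,7} D(V)={1,3,4,6,7}: Y {5,6,7}->{5}; X {2,3,4,6,7}->{2}; V {1,3,4,6,7}->{7}
So after constraint 2: D(X) = {2}

Answer: {2}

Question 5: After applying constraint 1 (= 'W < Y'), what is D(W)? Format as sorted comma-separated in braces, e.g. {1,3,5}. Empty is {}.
Answer: {1,3,4,5}

Derivation:
Constraint 1 (W < Y) on D(W)={1,3,4,5,7} D(Y)={5,6,7}: W {1,3,4,5,7}->{1,3,4,5}
So after constraint 1: D(W) = {1,3,4,5}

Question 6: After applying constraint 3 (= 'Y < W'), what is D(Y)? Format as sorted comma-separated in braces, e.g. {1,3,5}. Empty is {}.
Constraint 1 (W < Y) on D(W)={1,3,4,5,7} D(Y)={5,6,7}: W {1,3,4,5,7}->{1,3,4,5}
Constraint 2 (Y + X = V) on D(Y)={5,6,7} D(X)={2,3,4,6,7} D(V)={1,3,4,6,7}: Y {5,6,7}->{5}; X {2,3,4,6,7}->{2}; V {1,3,4,6,7}->{7}
Constraint 3 (Y < W) on D(Y)={5} D(W)={1,3,4,5}: Y {5}->{}; W {1,3,4,5}->{}
So after constraint 3: D(Y) = {}

Answer: {}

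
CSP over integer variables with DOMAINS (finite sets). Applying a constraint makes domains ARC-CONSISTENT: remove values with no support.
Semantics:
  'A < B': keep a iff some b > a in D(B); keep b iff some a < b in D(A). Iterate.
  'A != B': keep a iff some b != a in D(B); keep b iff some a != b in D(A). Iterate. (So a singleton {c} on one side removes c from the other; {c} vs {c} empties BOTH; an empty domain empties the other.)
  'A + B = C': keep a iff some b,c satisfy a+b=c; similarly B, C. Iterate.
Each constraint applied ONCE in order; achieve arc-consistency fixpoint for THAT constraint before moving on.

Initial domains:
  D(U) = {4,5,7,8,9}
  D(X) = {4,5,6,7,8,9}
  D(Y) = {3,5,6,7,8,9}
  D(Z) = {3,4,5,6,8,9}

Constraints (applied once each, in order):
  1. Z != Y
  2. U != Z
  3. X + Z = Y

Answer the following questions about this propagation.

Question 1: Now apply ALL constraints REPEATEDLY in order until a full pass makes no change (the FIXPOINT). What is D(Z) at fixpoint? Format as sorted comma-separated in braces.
pass 0 (initial): D(Z)={3,4,5,6,8,9}
pass 1: X {4,5,6,7,8,9}->{4,5,6}; Y {3,5,6,7,8,9}->{7,8,9}; Z {3,4,5,6,8,9}->{3,4,5}
pass 2: no change
Fixpoint after 2 passes: D(Z) = {3,4,5}

Answer: {3,4,5}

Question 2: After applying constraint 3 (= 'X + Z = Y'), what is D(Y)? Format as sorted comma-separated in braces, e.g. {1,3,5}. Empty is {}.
Answer: {7,8,9}

Derivation:
Constraint 1 (Z != Y) on D(Z)={3,4,5,6,8,9} D(Y)={3,5,6,7,8,9}: no change
Constraint 2 (U != Z) on D(U)={4,5,7,8,9} D(Z)={3,4,5,6,8,9}: no change
Constraint 3 (X + Z = Y) on D(X)={4,5,6,7,8,9} D(Z)={3,4,5,6,8,9} D(Y)={3,5,6,7,8,9}: X {4,5,6,7,8,9}->{4,5,6}; Z {3,4,5,6,8,9}->{3,4,5}; Y {3,5,6,7,8,9}->{7,8,9}
So after constraint 3: D(Y) = {7,8,9}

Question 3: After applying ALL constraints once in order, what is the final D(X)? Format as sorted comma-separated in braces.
Constraint 1 (Z != Y) on D(Z)={3,4,5,6,8,9} D(Y)={3,5,6,7,8,9}: no change
Constraint 2 (U != Z) on D(U)={4,5,7,8,9} D(Z)={3,4,5,6,8,9}: no change
Constraint 3 (X + Z = Y) on D(X)={4,5,6,7,8,9} D(Z)={3,4,5,6,8,9} D(Y)={3,5,6,7,8,9}: X {4,5,6,7,8,9}->{4,5,6}; Z {3,4,5,6,8,9}->{3,4,5}; Y {3,5,6,7,8,9}->{7,8,9}
So after all 3 constraints: D(X) = {4,5,6}

Answer: {4,5,6}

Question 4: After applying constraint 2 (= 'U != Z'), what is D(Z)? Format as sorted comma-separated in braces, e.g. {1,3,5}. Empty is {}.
Answer: {3,4,5,6,8,9}

Derivation:
Constraint 1 (Z != Y) on D(Z)={3,4,5,6,8,9} D(Y)={3,5,6,7,8,9}: no change
Constraint 2 (U != Z) on D(U)={4,5,7,8,9} D(Z)={3,4,5,6,8,9}: no change
So after constraint 2: D(Z) = {3,4,5,6,8,9}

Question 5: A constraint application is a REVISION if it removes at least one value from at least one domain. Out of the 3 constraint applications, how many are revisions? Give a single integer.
Answer: 1

Derivation:
Constraint 1 (Z != Y) on D(Z)={3,4,5,6,8,9} D(Y)={3,5,6,7,8,9}: no change => not a revision
Constraint 2 (U != Z) on D(U)={4,5,7,8,9} D(Z)={3,4,5,6,8,9}: no change => not a revision
Constraint 3 (X + Z = Y) on D(X)={4,5,6,7,8,9} D(Z)={3,4,5,6,8,9} D(Y)={3,5,6,7,8,9}: X {4,5,6,7,8,9}->{4,5,6}; Z {3,4,5,6,8,9}->{3,4,5}; Y {3,5,6,7,8,9}->{7,8,9} => REVISION
Total revisions = 1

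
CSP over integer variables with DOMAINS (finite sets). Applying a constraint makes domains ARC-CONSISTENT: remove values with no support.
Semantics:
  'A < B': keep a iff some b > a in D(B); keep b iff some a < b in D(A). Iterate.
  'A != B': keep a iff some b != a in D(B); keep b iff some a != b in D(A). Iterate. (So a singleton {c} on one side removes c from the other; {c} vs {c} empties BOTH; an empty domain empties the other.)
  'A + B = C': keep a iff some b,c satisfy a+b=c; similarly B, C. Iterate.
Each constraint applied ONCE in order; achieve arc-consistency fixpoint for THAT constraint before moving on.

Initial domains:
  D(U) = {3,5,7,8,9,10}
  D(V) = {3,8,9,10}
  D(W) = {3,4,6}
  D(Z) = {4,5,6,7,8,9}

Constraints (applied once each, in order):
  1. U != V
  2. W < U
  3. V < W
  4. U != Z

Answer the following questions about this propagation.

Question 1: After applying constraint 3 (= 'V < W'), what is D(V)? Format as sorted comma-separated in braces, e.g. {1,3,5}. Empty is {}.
Answer: {3}

Derivation:
Constraint 1 (U != V) on D(U)={3,5,7,8,9,10} D(V)={3,8,9,10}: no change
Constraint 2 (W < U) on D(W)={3,4,6} D(U)={3,5,7,8,9,10}: U {3,5,7,8,9,10}->{5,7,8,9,10}
Constraint 3 (V < W) on D(V)={3,8,9,10} D(W)={3,4,6}: V {3,8,9,10}->{3}; W {3,4,6}->{4,6}
So after constraint 3: D(V) = {3}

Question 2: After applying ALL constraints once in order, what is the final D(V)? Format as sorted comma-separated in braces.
Answer: {3}

Derivation:
Constraint 1 (U != V) on D(U)={3,5,7,8,9,10} D(V)={3,8,9,10}: no change
Constraint 2 (W < U) on D(W)={3,4,6} D(U)={3,5,7,8,9,10}: U {3,5,7,8,9,10}->{5,7,8,9,10}
Constraint 3 (V < W) on D(V)={3,8,9,10} D(W)={3,4,6}: V {3,8,9,10}->{3}; W {3,4,6}->{4,6}
Constraint 4 (U != Z) on D(U)={5,7,8,9,10} D(Z)={4,5,6,7,8,9}: no change
So after all 4 constraints: D(V) = {3}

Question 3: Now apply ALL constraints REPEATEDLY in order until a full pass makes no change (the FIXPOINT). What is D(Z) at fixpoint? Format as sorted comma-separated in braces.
pass 0 (initial): D(Z)={4,5,6,7,8,9}
pass 1: U {3,5,7,8,9,10}->{5,7,8,9,10}; V {3,8,9,10}->{3}; W {3,4,6}->{4,6}
pass 2: no change
Fixpoint after 2 passes: D(Z) = {4,5,6,7,8,9}

Answer: {4,5,6,7,8,9}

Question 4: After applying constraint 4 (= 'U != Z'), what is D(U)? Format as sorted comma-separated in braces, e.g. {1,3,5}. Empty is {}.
Constraint 1 (U != V) on D(U)={3,5,7,8,9,10} D(V)={3,8,9,10}: no change
Constraint 2 (W < U) on D(W)={3,4,6} D(U)={3,5,7,8,9,10}: U {3,5,7,8,9,10}->{5,7,8,9,10}
Constraint 3 (V < W) on D(V)={3,8,9,10} D(W)={3,4,6}: V {3,8,9,10}->{3}; W {3,4,6}->{4,6}
Constraint 4 (U != Z) on D(U)={5,7,8,9,10} D(Z)={4,5,6,7,8,9}: no change
So after constraint 4: D(U) = {5,7,8,9,10}

Answer: {5,7,8,9,10}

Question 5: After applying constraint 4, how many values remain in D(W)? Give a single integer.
Constraint 1 (U != V) on D(U)={3,5,7,8,9,10} D(V)={3,8,9,10}: no change
Constraint 2 (W < U) on D(W)={3,4,6} D(U)={3,5,7,8,9,10}: U {3,5,7,8,9,10}->{5,7,8,9,10}
Constraint 3 (V < W) on D(V)={3,8,9,10} D(W)={3,4,6}: V {3,8,9,10}->{3}; W {3,4,6}->{4,6}
Constraint 4 (U != Z) on D(U)={5,7,8,9,10} D(Z)={4,5,6,7,8,9}: no change
So after constraint 4: D(W)={4,6}, size = 2

Answer: 2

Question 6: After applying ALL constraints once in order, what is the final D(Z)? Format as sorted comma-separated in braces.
Constraint 1 (U != V) on D(U)={3,5,7,8,9,10} D(V)={3,8,9,10}: no change
Constraint 2 (W < U) on D(W)={3,4,6} D(U)={3,5,7,8,9,10}: U {3,5,7,8,9,10}->{5,7,8,9,10}
Constraint 3 (V < W) on D(V)={3,8,9,10} D(W)={3,4,6}: V {3,8,9,10}->{3}; W {3,4,6}->{4,6}
Constraint 4 (U != Z) on D(U)={5,7,8,9,10} D(Z)={4,5,6,7,8,9}: no change
So after all 4 constraints: D(Z) = {4,5,6,7,8,9}

Answer: {4,5,6,7,8,9}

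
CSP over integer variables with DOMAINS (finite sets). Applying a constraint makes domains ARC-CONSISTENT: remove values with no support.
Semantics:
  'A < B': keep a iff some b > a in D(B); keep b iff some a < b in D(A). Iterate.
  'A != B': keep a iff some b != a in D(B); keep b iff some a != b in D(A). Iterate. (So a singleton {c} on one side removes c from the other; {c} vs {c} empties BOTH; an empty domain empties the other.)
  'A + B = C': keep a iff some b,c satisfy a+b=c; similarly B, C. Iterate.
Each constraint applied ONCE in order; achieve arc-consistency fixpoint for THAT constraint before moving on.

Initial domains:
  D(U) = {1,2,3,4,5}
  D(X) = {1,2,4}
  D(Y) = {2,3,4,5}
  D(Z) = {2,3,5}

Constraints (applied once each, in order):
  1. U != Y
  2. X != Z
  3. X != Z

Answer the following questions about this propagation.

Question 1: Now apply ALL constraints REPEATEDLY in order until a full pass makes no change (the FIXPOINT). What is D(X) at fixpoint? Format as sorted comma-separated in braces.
Answer: {1,2,4}

Derivation:
pass 0 (initial): D(X)={1,2,4}
pass 1: no change
Fixpoint after 1 passes: D(X) = {1,2,4}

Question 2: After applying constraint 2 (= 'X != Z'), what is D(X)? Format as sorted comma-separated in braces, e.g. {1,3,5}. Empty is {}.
Answer: {1,2,4}

Derivation:
Constraint 1 (U != Y) on D(U)={1,2,3,4,5} D(Y)={2,3,4,5}: no change
Constraint 2 (X != Z) on D(X)={1,2,4} D(Z)={2,3,5}: no change
So after constraint 2: D(X) = {1,2,4}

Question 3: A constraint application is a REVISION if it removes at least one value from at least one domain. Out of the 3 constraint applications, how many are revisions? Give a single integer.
Answer: 0

Derivation:
Constraint 1 (U != Y) on D(U)={1,2,3,4,5} D(Y)={2,3,4,5}: no change => not a revision
Constraint 2 (X != Z) on D(X)={1,2,4} D(Z)={2,3,5}: no change => not a revision
Constraint 3 (X != Z) on D(X)={1,2,4} D(Z)={2,3,5}: no change => not a revision
Total revisions = 0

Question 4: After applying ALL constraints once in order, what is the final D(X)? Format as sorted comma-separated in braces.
Answer: {1,2,4}

Derivation:
Constraint 1 (U != Y) on D(U)={1,2,3,4,5} D(Y)={2,3,4,5}: no change
Constraint 2 (X != Z) on D(X)={1,2,4} D(Z)={2,3,5}: no change
Constraint 3 (X != Z) on D(X)={1,2,4} D(Z)={2,3,5}: no change
So after all 3 constraints: D(X) = {1,2,4}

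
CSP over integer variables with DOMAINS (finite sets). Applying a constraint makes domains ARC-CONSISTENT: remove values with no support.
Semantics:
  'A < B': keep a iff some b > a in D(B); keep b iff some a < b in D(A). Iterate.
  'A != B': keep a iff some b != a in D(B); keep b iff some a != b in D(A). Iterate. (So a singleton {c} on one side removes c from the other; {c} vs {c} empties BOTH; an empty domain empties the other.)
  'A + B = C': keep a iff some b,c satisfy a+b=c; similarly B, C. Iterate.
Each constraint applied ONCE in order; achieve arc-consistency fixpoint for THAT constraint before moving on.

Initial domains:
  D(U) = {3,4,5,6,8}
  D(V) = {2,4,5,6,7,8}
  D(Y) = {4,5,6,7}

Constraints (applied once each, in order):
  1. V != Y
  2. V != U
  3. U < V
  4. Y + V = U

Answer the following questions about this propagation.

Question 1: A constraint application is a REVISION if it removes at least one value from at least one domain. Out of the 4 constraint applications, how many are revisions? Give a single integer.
Constraint 1 (V != Y) on D(V)={2,4,5,6,7,8} D(Y)={4,5,6,7}: no change => not a revision
Constraint 2 (V != U) on D(V)={2,4,5,6,7,8} D(U)={3,4,5,6,8}: no change => not a revision
Constraint 3 (U < V) on D(U)={3,4,5,6,8} D(V)={2,4,5,6,7,8}: U {3,4,5,6,8}->{3,4,5,6}; V {2,4,5,6,7,8}->{4,5,6,7,8} => REVISION
Constraint 4 (Y + V = U) on D(Y)={4,5,6,7} D(V)={4,5,6,7,8} D(U)={3,4,5,6}: Y {4,5,6,7}->{}; V {4,5,6,7,8}->{}; U {3,4,5,6}->{} => REVISION
Total revisions = 2

Answer: 2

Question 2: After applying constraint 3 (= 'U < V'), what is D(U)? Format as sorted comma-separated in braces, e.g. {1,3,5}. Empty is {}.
Constraint 1 (V != Y) on D(V)={2,4,5,6,7,8} D(Y)={4,5,6,7}: no change
Constraint 2 (V != U) on D(V)={2,4,5,6,7,8} D(U)={3,4,5,6,8}: no change
Constraint 3 (U < V) on D(U)={3,4,5,6,8} D(V)={2,4,5,6,7,8}: U {3,4,5,6,8}->{3,4,5,6}; V {2,4,5,6,7,8}->{4,5,6,7,8}
So after constraint 3: D(U) = {3,4,5,6}

Answer: {3,4,5,6}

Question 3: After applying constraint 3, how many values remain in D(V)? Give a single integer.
Constraint 1 (V != Y) on D(V)={2,4,5,6,7,8} D(Y)={4,5,6,7}: no change
Constraint 2 (V != U) on D(V)={2,4,5,6,7,8} D(U)={3,4,5,6,8}: no change
Constraint 3 (U < V) on D(U)={3,4,5,6,8} D(V)={2,4,5,6,7,8}: U {3,4,5,6,8}->{3,4,5,6}; V {2,4,5,6,7,8}->{4,5,6,7,8}
So after constraint 3: D(V)={4,5,6,7,8}, size = 5

Answer: 5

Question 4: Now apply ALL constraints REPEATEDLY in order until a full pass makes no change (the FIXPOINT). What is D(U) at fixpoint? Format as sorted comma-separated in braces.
pass 0 (initial): D(U)={3,4,5,6,8}
pass 1: U {3,4,5,6,8}->{}; V {2,4,5,6,7,8}->{}; Y {4,5,6,7}->{}
pass 2: no change
Fixpoint after 2 passes: D(U) = {}

Answer: {}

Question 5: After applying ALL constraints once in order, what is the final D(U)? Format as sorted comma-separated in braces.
Constraint 1 (V != Y) on D(V)={2,4,5,6,7,8} D(Y)={4,5,6,7}: no change
Constraint 2 (V != U) on D(V)={2,4,5,6,7,8} D(U)={3,4,5,6,8}: no change
Constraint 3 (U < V) on D(U)={3,4,5,6,8} D(V)={2,4,5,6,7,8}: U {3,4,5,6,8}->{3,4,5,6}; V {2,4,5,6,7,8}->{4,5,6,7,8}
Constraint 4 (Y + V = U) on D(Y)={4,5,6,7} D(V)={4,5,6,7,8} D(U)={3,4,5,6}: Y {4,5,6,7}->{}; V {4,5,6,7,8}->{}; U {3,4,5,6}->{}
So after all 4 constraints: D(U) = {}

Answer: {}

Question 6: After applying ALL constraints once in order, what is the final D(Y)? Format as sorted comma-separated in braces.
Answer: {}

Derivation:
Constraint 1 (V != Y) on D(V)={2,4,5,6,7,8} D(Y)={4,5,6,7}: no change
Constraint 2 (V != U) on D(V)={2,4,5,6,7,8} D(U)={3,4,5,6,8}: no change
Constraint 3 (U < V) on D(U)={3,4,5,6,8} D(V)={2,4,5,6,7,8}: U {3,4,5,6,8}->{3,4,5,6}; V {2,4,5,6,7,8}->{4,5,6,7,8}
Constraint 4 (Y + V = U) on D(Y)={4,5,6,7} D(V)={4,5,6,7,8} D(U)={3,4,5,6}: Y {4,5,6,7}->{}; V {4,5,6,7,8}->{}; U {3,4,5,6}->{}
So after all 4 constraints: D(Y) = {}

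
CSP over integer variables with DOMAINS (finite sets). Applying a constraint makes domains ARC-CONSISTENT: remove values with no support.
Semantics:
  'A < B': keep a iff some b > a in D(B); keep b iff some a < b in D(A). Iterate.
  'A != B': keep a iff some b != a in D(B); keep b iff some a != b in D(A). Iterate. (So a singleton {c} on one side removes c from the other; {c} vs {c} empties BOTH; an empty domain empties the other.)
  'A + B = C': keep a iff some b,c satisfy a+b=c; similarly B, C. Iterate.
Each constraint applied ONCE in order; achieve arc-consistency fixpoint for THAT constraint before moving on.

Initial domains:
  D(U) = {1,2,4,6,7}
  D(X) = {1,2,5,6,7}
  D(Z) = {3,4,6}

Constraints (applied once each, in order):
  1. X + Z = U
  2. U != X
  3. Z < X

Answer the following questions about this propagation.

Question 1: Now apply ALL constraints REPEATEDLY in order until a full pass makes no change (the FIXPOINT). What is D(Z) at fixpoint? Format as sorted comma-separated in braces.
Answer: {}

Derivation:
pass 0 (initial): D(Z)={3,4,6}
pass 1: U {1,2,4,6,7}->{4,6,7}; X {1,2,5,6,7}->{}; Z {3,4,6}->{}
pass 2: U {4,6,7}->{}
pass 3: no change
Fixpoint after 3 passes: D(Z) = {}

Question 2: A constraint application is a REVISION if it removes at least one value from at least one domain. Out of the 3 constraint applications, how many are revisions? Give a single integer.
Constraint 1 (X + Z = U) on D(X)={1,2,5,6,7} D(Z)={3,4,6} D(U)={1,2,4,6,7}: X {1,2,5,6,7}->{1,2}; U {1,2,4,6,7}->{4,6,7} => REVISION
Constraint 2 (U != X) on D(U)={4,6,7} D(X)={1,2}: no change => not a revision
Constraint 3 (Z < X) on D(Z)={3,4,6} D(X)={1,2}: Z {3,4,6}->{}; X {1,2}->{} => REVISION
Total revisions = 2

Answer: 2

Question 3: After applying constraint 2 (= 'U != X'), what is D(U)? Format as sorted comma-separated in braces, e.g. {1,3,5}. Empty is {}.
Constraint 1 (X + Z = U) on D(X)={1,2,5,6,7} D(Z)={3,4,6} D(U)={1,2,4,6,7}: X {1,2,5,6,7}->{1,2}; U {1,2,4,6,7}->{4,6,7}
Constraint 2 (U != X) on D(U)={4,6,7} D(X)={1,2}: no change
So after constraint 2: D(U) = {4,6,7}

Answer: {4,6,7}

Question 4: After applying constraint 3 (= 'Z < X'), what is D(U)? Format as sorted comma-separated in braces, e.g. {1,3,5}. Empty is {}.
Constraint 1 (X + Z = U) on D(X)={1,2,5,6,7} D(Z)={3,4,6} D(U)={1,2,4,6,7}: X {1,2,5,6,7}->{1,2}; U {1,2,4,6,7}->{4,6,7}
Constraint 2 (U != X) on D(U)={4,6,7} D(X)={1,2}: no change
Constraint 3 (Z < X) on D(Z)={3,4,6} D(X)={1,2}: Z {3,4,6}->{}; X {1,2}->{}
So after constraint 3: D(U) = {4,6,7}

Answer: {4,6,7}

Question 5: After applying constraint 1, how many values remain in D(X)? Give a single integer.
Answer: 2

Derivation:
Constraint 1 (X + Z = U) on D(X)={1,2,5,6,7} D(Z)={3,4,6} D(U)={1,2,4,6,7}: X {1,2,5,6,7}->{1,2}; U {1,2,4,6,7}->{4,6,7}
So after constraint 1: D(X)={1,2}, size = 2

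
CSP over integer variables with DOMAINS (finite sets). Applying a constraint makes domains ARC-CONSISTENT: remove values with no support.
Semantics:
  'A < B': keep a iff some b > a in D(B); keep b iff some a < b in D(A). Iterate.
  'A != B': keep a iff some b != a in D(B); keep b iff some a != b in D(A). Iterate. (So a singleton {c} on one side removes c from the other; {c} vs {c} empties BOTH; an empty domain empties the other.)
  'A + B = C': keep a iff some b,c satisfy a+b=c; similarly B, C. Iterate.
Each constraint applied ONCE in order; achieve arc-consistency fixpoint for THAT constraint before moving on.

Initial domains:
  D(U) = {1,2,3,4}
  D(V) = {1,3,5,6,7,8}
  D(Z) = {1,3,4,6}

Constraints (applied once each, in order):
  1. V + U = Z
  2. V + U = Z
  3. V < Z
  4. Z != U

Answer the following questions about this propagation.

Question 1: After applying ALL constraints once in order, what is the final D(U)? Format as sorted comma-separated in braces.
Constraint 1 (V + U = Z) on D(V)={1,3,5,6,7,8} D(U)={1,2,3,4} D(Z)={1,3,4,6}: V {1,3,5,6,7,8}->{1,3,5}; U {1,2,3,4}->{1,2,3}; Z {1,3,4,6}->{3,4,6}
Constraint 2 (V + U = Z) on D(V)={1,3,5} D(U)={1,2,3} D(Z)={3,4,6}: no change
Constraint 3 (V < Z) on D(V)={1,3,5} D(Z)={3,4,6}: no change
Constraint 4 (Z != U) on D(Z)={3,4,6} D(U)={1,2,3}: no change
So after all 4 constraints: D(U) = {1,2,3}

Answer: {1,2,3}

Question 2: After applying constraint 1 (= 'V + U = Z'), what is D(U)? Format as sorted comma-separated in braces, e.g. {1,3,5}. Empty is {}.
Answer: {1,2,3}

Derivation:
Constraint 1 (V + U = Z) on D(V)={1,3,5,6,7,8} D(U)={1,2,3,4} D(Z)={1,3,4,6}: V {1,3,5,6,7,8}->{1,3,5}; U {1,2,3,4}->{1,2,3}; Z {1,3,4,6}->{3,4,6}
So after constraint 1: D(U) = {1,2,3}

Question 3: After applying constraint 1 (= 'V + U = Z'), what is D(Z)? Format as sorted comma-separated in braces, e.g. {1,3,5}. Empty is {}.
Constraint 1 (V + U = Z) on D(V)={1,3,5,6,7,8} D(U)={1,2,3,4} D(Z)={1,3,4,6}: V {1,3,5,6,7,8}->{1,3,5}; U {1,2,3,4}->{1,2,3}; Z {1,3,4,6}->{3,4,6}
So after constraint 1: D(Z) = {3,4,6}

Answer: {3,4,6}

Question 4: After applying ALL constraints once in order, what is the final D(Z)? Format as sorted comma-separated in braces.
Constraint 1 (V + U = Z) on D(V)={1,3,5,6,7,8} D(U)={1,2,3,4} D(Z)={1,3,4,6}: V {1,3,5,6,7,8}->{1,3,5}; U {1,2,3,4}->{1,2,3}; Z {1,3,4,6}->{3,4,6}
Constraint 2 (V + U = Z) on D(V)={1,3,5} D(U)={1,2,3} D(Z)={3,4,6}: no change
Constraint 3 (V < Z) on D(V)={1,3,5} D(Z)={3,4,6}: no change
Constraint 4 (Z != U) on D(Z)={3,4,6} D(U)={1,2,3}: no change
So after all 4 constraints: D(Z) = {3,4,6}

Answer: {3,4,6}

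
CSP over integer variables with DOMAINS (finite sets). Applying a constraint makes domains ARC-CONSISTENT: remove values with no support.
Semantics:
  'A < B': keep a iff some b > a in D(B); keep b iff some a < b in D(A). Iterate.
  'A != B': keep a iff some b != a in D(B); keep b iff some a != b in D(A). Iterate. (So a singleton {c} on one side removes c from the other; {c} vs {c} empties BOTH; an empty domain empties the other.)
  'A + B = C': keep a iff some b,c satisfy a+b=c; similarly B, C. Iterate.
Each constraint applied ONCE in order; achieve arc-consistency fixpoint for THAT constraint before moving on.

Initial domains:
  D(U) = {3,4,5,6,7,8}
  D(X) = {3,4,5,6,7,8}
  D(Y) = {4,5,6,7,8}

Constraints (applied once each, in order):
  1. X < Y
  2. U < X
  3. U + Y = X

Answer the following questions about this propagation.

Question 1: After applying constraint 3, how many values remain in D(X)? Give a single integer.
Constraint 1 (X < Y) on D(X)={3,4,5,6,7,8} D(Y)={4,5,6,7,8}: X {3,4,5,6,7,8}->{3,4,5,6,7}
Constraint 2 (U < X) on D(U)={3,4,5,6,7,8} D(X)={3,4,5,6,7}: U {3,4,5,6,7,8}->{3,4,5,6}; X {3,4,5,6,7}->{4,5,6,7}
Constraint 3 (U + Y = X) on D(U)={3,4,5,6} D(Y)={4,5,6,7,8} D(X)={4,5,6,7}: U {3,4,5,6}->{3}; Y {4,5,6,7,8}->{4}; X {4,5,6,7}->{7}
So after constraint 3: D(X)={7}, size = 1

Answer: 1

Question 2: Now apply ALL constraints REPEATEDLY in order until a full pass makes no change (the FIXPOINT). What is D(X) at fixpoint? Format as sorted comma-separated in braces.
pass 0 (initial): D(X)={3,4,5,6,7,8}
pass 1: U {3,4,5,6,7,8}->{3}; X {3,4,5,6,7,8}->{7}; Y {4,5,6,7,8}->{4}
pass 2: U {3}->{}; X {7}->{}; Y {4}->{}
pass 3: no change
Fixpoint after 3 passes: D(X) = {}

Answer: {}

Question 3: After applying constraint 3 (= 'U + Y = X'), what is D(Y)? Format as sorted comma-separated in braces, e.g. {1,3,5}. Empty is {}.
Answer: {4}

Derivation:
Constraint 1 (X < Y) on D(X)={3,4,5,6,7,8} D(Y)={4,5,6,7,8}: X {3,4,5,6,7,8}->{3,4,5,6,7}
Constraint 2 (U < X) on D(U)={3,4,5,6,7,8} D(X)={3,4,5,6,7}: U {3,4,5,6,7,8}->{3,4,5,6}; X {3,4,5,6,7}->{4,5,6,7}
Constraint 3 (U + Y = X) on D(U)={3,4,5,6} D(Y)={4,5,6,7,8} D(X)={4,5,6,7}: U {3,4,5,6}->{3}; Y {4,5,6,7,8}->{4}; X {4,5,6,7}->{7}
So after constraint 3: D(Y) = {4}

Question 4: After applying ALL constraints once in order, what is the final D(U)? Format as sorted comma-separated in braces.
Constraint 1 (X < Y) on D(X)={3,4,5,6,7,8} D(Y)={4,5,6,7,8}: X {3,4,5,6,7,8}->{3,4,5,6,7}
Constraint 2 (U < X) on D(U)={3,4,5,6,7,8} D(X)={3,4,5,6,7}: U {3,4,5,6,7,8}->{3,4,5,6}; X {3,4,5,6,7}->{4,5,6,7}
Constraint 3 (U + Y = X) on D(U)={3,4,5,6} D(Y)={4,5,6,7,8} D(X)={4,5,6,7}: U {3,4,5,6}->{3}; Y {4,5,6,7,8}->{4}; X {4,5,6,7}->{7}
So after all 3 constraints: D(U) = {3}

Answer: {3}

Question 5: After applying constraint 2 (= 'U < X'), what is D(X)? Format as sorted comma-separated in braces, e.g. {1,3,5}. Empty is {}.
Constraint 1 (X < Y) on D(X)={3,4,5,6,7,8} D(Y)={4,5,6,7,8}: X {3,4,5,6,7,8}->{3,4,5,6,7}
Constraint 2 (U < X) on D(U)={3,4,5,6,7,8} D(X)={3,4,5,6,7}: U {3,4,5,6,7,8}->{3,4,5,6}; X {3,4,5,6,7}->{4,5,6,7}
So after constraint 2: D(X) = {4,5,6,7}

Answer: {4,5,6,7}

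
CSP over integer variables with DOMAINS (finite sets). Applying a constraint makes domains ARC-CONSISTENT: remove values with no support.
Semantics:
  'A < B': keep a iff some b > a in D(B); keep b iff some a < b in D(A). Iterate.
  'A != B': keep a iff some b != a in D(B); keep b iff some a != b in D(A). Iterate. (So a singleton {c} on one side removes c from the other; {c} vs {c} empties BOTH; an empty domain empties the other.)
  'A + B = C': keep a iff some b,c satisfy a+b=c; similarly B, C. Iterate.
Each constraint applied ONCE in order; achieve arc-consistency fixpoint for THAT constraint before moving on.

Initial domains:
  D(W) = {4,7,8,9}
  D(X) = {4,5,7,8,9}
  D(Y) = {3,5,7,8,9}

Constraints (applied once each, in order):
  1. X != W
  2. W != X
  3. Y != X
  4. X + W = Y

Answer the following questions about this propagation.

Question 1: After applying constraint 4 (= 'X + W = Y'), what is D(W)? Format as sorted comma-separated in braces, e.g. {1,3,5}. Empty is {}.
Constraint 1 (X != W) on D(X)={4,5,7,8,9} D(W)={4,7,8,9}: no change
Constraint 2 (W != X) on D(W)={4,7,8,9} D(X)={4,5,7,8,9}: no change
Constraint 3 (Y != X) on D(Y)={3,5,7,8,9} D(X)={4,5,7,8,9}: no change
Constraint 4 (X + W = Y) on D(X)={4,5,7,8,9} D(W)={4,7,8,9} D(Y)={3,5,7,8,9}: X {4,5,7,8,9}->{4,5}; W {4,7,8,9}->{4}; Y {3,5,7,8,9}->{8,9}
So after constraint 4: D(W) = {4}

Answer: {4}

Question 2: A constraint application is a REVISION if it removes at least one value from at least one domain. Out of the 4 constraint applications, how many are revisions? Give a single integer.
Answer: 1

Derivation:
Constraint 1 (X != W) on D(X)={4,5,7,8,9} D(W)={4,7,8,9}: no change => not a revision
Constraint 2 (W != X) on D(W)={4,7,8,9} D(X)={4,5,7,8,9}: no change => not a revision
Constraint 3 (Y != X) on D(Y)={3,5,7,8,9} D(X)={4,5,7,8,9}: no change => not a revision
Constraint 4 (X + W = Y) on D(X)={4,5,7,8,9} D(W)={4,7,8,9} D(Y)={3,5,7,8,9}: X {4,5,7,8,9}->{4,5}; W {4,7,8,9}->{4}; Y {3,5,7,8,9}->{8,9} => REVISION
Total revisions = 1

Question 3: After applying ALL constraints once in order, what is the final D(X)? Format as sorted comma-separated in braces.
Constraint 1 (X != W) on D(X)={4,5,7,8,9} D(W)={4,7,8,9}: no change
Constraint 2 (W != X) on D(W)={4,7,8,9} D(X)={4,5,7,8,9}: no change
Constraint 3 (Y != X) on D(Y)={3,5,7,8,9} D(X)={4,5,7,8,9}: no change
Constraint 4 (X + W = Y) on D(X)={4,5,7,8,9} D(W)={4,7,8,9} D(Y)={3,5,7,8,9}: X {4,5,7,8,9}->{4,5}; W {4,7,8,9}->{4}; Y {3,5,7,8,9}->{8,9}
So after all 4 constraints: D(X) = {4,5}

Answer: {4,5}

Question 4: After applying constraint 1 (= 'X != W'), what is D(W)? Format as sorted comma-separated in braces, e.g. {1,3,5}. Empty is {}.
Constraint 1 (X != W) on D(X)={4,5,7,8,9} D(W)={4,7,8,9}: no change
So after constraint 1: D(W) = {4,7,8,9}

Answer: {4,7,8,9}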